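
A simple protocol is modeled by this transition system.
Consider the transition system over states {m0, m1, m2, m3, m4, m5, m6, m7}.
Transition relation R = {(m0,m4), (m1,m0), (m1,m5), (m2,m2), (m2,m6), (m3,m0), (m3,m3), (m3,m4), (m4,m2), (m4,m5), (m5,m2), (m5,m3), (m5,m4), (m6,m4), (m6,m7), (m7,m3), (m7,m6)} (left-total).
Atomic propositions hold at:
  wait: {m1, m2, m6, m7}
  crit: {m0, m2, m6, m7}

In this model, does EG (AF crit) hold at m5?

No

AF crit: least fixpoint, start Z0 = {m0, m2, m6, m7}, add states with every successor in Z. Already a fixed point.
Sat(AF crit) = {m0, m2, m6, m7}
EG (AF crit): greatest fixpoint, start Z0 = {m0, m2, m6, m7}, keep only states in Sat with some successor in Z. Z1 = {m2, m6, m7}; fixed.
Sat(EG (AF crit)) = {m2, m6, m7}
m5 ∉ Sat(EG (AF crit)) = {m2, m6, m7}, so the formula does not hold at m5.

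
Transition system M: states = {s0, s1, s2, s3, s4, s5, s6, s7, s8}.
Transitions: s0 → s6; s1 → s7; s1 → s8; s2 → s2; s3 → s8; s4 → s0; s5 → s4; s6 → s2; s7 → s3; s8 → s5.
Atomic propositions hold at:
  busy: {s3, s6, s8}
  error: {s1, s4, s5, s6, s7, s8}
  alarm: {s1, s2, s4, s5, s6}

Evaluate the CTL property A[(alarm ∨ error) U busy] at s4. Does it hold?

Sat(alarm ∨ error) = {s1, s2, s4, s5, s6, s7, s8}
A[(alarm ∨ error) U busy]: least fixpoint, start Z0 = Sat(busy) = {s3, s6, s8}, add states in Sat(alarm ∨ error) with every successor in Z. Z1 = {s3, s6, s7, s8}; Z2 = {s1, s3, s6, s7, s8}; fixed.
Sat(A[(alarm ∨ error) U busy]) = {s1, s3, s6, s7, s8}
s4 ∉ Sat(A[(alarm ∨ error) U busy]) = {s1, s3, s6, s7, s8}, so the formula does not hold at s4.

No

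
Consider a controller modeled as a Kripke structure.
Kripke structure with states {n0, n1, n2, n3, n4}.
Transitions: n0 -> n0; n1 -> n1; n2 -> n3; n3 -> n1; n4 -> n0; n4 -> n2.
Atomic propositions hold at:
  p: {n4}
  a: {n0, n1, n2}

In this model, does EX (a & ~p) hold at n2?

Sat(~p) = {n0, n1, n2, n3}
Sat(a & ~p) = {n0, n1, n2}
Sat(EX (a & ~p)) = {s : some successor in {n0, n1, n2}} = {n0, n1, n3, n4}
n2 ∉ Sat(EX (a & ~p)) = {n0, n1, n3, n4}, so the formula does not hold at n2.

No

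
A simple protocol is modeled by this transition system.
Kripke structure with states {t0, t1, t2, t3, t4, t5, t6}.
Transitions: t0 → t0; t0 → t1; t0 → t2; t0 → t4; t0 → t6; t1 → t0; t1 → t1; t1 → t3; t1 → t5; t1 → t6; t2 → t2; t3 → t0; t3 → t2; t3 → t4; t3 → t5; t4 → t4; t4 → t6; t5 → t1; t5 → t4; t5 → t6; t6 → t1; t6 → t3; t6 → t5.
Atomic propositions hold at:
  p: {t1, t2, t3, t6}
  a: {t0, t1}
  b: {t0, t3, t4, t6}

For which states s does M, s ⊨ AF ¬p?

{t0, t4, t5}

Sat(¬p) = {t0, t4, t5}
AF ¬p: least fixpoint, start Z0 = {t0, t4, t5}, add states with every successor in Z. Already a fixed point.
Sat(AF ¬p) = {t0, t4, t5}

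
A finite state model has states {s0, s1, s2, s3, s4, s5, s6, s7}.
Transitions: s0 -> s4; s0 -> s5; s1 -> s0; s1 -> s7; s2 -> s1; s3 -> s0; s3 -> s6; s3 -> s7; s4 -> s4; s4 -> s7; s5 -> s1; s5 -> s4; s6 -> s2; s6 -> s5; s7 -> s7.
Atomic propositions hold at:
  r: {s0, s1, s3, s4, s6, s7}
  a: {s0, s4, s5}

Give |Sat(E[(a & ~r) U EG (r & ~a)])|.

4

Sat(~r) = {s2, s5}
Sat(a & ~r) = {s5}
Sat(~a) = {s1, s2, s3, s6, s7}
Sat(r & ~a) = {s1, s3, s6, s7}
EG (r & ~a): greatest fixpoint, start Z0 = {s1, s3, s6, s7}, keep only states in Sat with some successor in Z. Z1 = {s1, s3, s7}; fixed.
Sat(EG (r & ~a)) = {s1, s3, s7}
E[(a & ~r) U EG (r & ~a)]: least fixpoint, start Z0 = Sat(EG (r & ~a)) = {s1, s3, s7}, add states in Sat(a & ~r) with some successor in Z. Z1 = {s1, s3, s5, s7}; fixed.
Sat(E[(a & ~r) U EG (r & ~a)]) = {s1, s3, s5, s7}
|Sat(E[(a & ~r) U EG (r & ~a)])| = |{s1, s3, s5, s7}| = 4.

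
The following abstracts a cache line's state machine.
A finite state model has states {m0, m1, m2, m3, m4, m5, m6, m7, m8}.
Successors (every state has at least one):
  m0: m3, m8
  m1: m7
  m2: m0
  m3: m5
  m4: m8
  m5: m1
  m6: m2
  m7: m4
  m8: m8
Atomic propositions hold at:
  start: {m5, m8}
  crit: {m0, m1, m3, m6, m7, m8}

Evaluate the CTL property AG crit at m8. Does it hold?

AG crit: greatest fixpoint, start Z0 = {m0, m1, m3, m6, m7, m8}, keep only states in Sat with every successor in Z. Z1 = {m0, m1, m8}; Z2 = {m8}; fixed.
Sat(AG crit) = {m8}
m8 ∈ Sat(AG crit) = {m8}, so the formula holds at m8.

Yes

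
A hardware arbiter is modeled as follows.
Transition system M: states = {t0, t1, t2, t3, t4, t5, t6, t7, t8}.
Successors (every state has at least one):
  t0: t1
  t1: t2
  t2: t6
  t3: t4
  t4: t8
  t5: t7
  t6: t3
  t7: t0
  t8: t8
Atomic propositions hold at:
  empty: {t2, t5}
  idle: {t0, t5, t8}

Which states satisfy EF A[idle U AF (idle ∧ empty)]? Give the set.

{t5}

Sat(idle ∧ empty) = {t5}
AF (idle ∧ empty): least fixpoint, start Z0 = {t5}, add states with every successor in Z. Already a fixed point.
Sat(AF (idle ∧ empty)) = {t5}
A[idle U AF (idle ∧ empty)]: least fixpoint, start Z0 = Sat(AF (idle ∧ empty)) = {t5}, add states in Sat(idle) with every successor in Z. Already a fixed point.
Sat(A[idle U AF (idle ∧ empty)]) = {t5}
EF A[idle U AF (idle ∧ empty)]: least fixpoint, start Z0 = {t5}, add states with some successor in Z. Already a fixed point.
Sat(EF A[idle U AF (idle ∧ empty)]) = {t5}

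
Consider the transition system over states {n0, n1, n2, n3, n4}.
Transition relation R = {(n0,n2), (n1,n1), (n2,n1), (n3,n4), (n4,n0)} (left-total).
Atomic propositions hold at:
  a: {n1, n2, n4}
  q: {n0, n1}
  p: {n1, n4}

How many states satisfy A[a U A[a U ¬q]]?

Sat(¬q) = {n2, n3, n4}
A[a U ¬q]: least fixpoint, start Z0 = Sat(¬q) = {n2, n3, n4}, add states in Sat(a) with every successor in Z. Already a fixed point.
Sat(A[a U ¬q]) = {n2, n3, n4}
A[a U A[a U ¬q]]: least fixpoint, start Z0 = Sat(A[a U ¬q]) = {n2, n3, n4}, add states in Sat(a) with every successor in Z. Already a fixed point.
Sat(A[a U A[a U ¬q]]) = {n2, n3, n4}
|Sat(A[a U A[a U ¬q]])| = |{n2, n3, n4}| = 3.

3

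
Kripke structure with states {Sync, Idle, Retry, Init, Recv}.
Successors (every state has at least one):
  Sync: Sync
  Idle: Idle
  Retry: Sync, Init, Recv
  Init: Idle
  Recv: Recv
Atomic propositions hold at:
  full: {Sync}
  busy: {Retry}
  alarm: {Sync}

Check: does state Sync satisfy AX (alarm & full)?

Sat(alarm & full) = {Sync}
Sat(AX (alarm & full)) = {s : every successor in {Sync}} = {Sync}
Sync ∈ Sat(AX (alarm & full)) = {Sync}, so the formula holds at Sync.

Yes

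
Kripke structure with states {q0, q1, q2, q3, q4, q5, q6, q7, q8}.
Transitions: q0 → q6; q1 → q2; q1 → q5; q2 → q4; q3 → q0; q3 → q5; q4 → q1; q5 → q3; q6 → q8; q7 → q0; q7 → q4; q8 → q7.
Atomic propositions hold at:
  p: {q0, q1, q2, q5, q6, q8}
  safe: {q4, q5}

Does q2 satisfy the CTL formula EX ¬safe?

Sat(¬safe) = {q0, q1, q2, q3, q6, q7, q8}
Sat(EX ¬safe) = {s : some successor in {q0, q1, q2, q3, q6, q7, q8}} = {q0, q1, q3, q4, q5, q6, q7, q8}
q2 ∉ Sat(EX ¬safe) = {q0, q1, q3, q4, q5, q6, q7, q8}, so the formula does not hold at q2.

No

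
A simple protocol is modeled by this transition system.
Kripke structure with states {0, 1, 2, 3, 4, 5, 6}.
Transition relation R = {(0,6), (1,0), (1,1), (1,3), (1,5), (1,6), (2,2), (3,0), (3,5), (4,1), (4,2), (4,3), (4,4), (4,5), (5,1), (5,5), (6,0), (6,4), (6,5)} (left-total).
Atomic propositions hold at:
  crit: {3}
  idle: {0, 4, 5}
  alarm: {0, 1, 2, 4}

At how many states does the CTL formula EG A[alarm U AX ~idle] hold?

1

Sat(~idle) = {1, 2, 3, 6}
Sat(AX ~idle) = {s : every successor in {1, 2, 3, 6}} = {0, 2}
A[alarm U AX ~idle]: least fixpoint, start Z0 = Sat(AX ~idle) = {0, 2}, add states in Sat(alarm) with every successor in Z. Already a fixed point.
Sat(A[alarm U AX ~idle]) = {0, 2}
EG A[alarm U AX ~idle]: greatest fixpoint, start Z0 = {0, 2}, keep only states in Sat with some successor in Z. Z1 = {2}; fixed.
Sat(EG A[alarm U AX ~idle]) = {2}
|Sat(EG A[alarm U AX ~idle])| = |{2}| = 1.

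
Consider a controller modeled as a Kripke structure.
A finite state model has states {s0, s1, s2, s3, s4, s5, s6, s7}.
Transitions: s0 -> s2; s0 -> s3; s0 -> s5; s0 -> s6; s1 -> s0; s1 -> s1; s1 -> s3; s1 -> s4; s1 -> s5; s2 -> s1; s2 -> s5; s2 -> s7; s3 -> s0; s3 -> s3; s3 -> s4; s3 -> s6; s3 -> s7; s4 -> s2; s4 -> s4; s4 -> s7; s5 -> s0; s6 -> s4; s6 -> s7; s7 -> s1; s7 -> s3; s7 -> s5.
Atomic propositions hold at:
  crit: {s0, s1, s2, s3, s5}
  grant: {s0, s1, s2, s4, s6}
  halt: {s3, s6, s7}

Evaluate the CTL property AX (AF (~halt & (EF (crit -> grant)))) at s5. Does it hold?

Sat(~halt) = {s0, s1, s2, s4, s5}
Sat(crit -> grant) = {s0, s1, s2, s4, s6, s7}
EF (crit -> grant): least fixpoint, start Z0 = {s0, s1, s2, s4, s6, s7}, add states with some successor in Z. Z1 = {s0, s1, s2, s3, s4, s5, s6, s7}; fixed.
Sat(EF (crit -> grant)) = {s0, s1, s2, s3, s4, s5, s6, s7}
Sat(~halt & (EF (crit -> grant))) = {s0, s1, s2, s4, s5}
AF (~halt & (EF (crit -> grant))): least fixpoint, start Z0 = {s0, s1, s2, s4, s5}, add states with every successor in Z. Already a fixed point.
Sat(AF (~halt & (EF (crit -> grant)))) = {s0, s1, s2, s4, s5}
Sat(AX (AF (~halt & (EF (crit -> grant))))) = {s : every successor in {s0, s1, s2, s4, s5}} = {s5}
s5 ∈ Sat(AX (AF (~halt & (EF (crit -> grant))))) = {s5}, so the formula holds at s5.

Yes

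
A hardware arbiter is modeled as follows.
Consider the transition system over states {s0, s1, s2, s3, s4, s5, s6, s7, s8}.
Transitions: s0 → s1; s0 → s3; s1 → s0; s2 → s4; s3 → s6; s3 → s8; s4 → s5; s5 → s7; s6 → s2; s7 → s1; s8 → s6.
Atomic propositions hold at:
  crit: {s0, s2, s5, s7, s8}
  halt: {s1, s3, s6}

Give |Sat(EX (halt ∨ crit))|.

Sat(halt ∨ crit) = {s0, s1, s2, s3, s5, s6, s7, s8}
Sat(EX (halt ∨ crit)) = {s : some successor in {s0, s1, s2, s3, s5, s6, s7, s8}} = {s0, s1, s3, s4, s5, s6, s7, s8}
|Sat(EX (halt ∨ crit))| = |{s0, s1, s3, s4, s5, s6, s7, s8}| = 8.

8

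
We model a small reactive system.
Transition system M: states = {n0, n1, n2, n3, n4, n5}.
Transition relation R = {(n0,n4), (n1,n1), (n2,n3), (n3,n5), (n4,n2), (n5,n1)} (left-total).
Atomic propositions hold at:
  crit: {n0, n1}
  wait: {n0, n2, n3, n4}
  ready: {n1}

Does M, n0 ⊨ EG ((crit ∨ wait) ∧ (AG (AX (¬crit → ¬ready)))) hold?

Sat(crit ∨ wait) = {n0, n1, n2, n3, n4}
Sat(¬crit) = {n2, n3, n4, n5}
Sat(¬ready) = {n0, n2, n3, n4, n5}
Sat(¬crit → ¬ready) = {n0, n1, n2, n3, n4, n5}
Sat(AX (¬crit → ¬ready)) = {s : every successor in {n0, n1, n2, n3, n4, n5}} = {n0, n1, n2, n3, n4, n5}
AG (AX (¬crit → ¬ready)): greatest fixpoint, start Z0 = {n0, n1, n2, n3, n4, n5}, keep only states in Sat with every successor in Z. Already a fixed point.
Sat(AG (AX (¬crit → ¬ready))) = {n0, n1, n2, n3, n4, n5}
Sat((crit ∨ wait) ∧ (AG (AX (¬crit → ¬ready)))) = {n0, n1, n2, n3, n4}
EG ((crit ∨ wait) ∧ (AG (AX (¬crit → ¬ready)))): greatest fixpoint, start Z0 = {n0, n1, n2, n3, n4}, keep only states in Sat with some successor in Z. Z1 = {n0, n1, n2, n4}; Z2 = {n0, n1, n4}; Z3 = {n0, n1}; Z4 = {n1}; fixed.
Sat(EG ((crit ∨ wait) ∧ (AG (AX (¬crit → ¬ready))))) = {n1}
n0 ∉ Sat(EG ((crit ∨ wait) ∧ (AG (AX (¬crit → ¬ready))))) = {n1}, so the formula does not hold at n0.

No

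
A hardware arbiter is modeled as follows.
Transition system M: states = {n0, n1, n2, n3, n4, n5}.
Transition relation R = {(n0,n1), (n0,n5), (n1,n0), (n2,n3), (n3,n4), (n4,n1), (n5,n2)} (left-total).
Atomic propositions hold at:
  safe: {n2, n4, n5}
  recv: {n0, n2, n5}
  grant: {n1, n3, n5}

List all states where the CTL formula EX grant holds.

Sat(EX grant) = {s : some successor in {n1, n3, n5}} = {n0, n2, n4}

{n0, n2, n4}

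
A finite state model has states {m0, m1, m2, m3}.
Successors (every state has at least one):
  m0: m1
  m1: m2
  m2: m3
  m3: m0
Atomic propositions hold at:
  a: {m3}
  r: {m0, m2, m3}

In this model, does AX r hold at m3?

Sat(AX r) = {s : every successor in {m0, m2, m3}} = {m1, m2, m3}
m3 ∈ Sat(AX r) = {m1, m2, m3}, so the formula holds at m3.

Yes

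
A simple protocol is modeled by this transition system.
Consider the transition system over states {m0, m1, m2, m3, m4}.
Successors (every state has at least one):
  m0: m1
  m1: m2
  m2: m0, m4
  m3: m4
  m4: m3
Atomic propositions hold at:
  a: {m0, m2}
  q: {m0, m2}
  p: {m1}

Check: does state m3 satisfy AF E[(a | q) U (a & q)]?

Sat(a | q) = {m0, m2}
Sat(a & q) = {m0, m2}
E[(a | q) U (a & q)]: least fixpoint, start Z0 = Sat((a & q)) = {m0, m2}, add states in Sat(a | q) with some successor in Z. Already a fixed point.
Sat(E[(a | q) U (a & q)]) = {m0, m2}
AF E[(a | q) U (a & q)]: least fixpoint, start Z0 = {m0, m2}, add states with every successor in Z. Z1 = {m0, m1, m2}; fixed.
Sat(AF E[(a | q) U (a & q)]) = {m0, m1, m2}
m3 ∉ Sat(AF E[(a | q) U (a & q)]) = {m0, m1, m2}, so the formula does not hold at m3.

No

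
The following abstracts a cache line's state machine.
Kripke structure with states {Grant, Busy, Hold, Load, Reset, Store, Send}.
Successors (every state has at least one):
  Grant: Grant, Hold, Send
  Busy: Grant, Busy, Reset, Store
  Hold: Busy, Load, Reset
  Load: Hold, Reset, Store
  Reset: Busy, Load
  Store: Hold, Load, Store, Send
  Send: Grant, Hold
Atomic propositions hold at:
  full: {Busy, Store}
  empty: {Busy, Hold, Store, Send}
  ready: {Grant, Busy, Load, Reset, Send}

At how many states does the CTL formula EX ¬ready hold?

5

Sat(¬ready) = {Hold, Store}
Sat(EX ¬ready) = {s : some successor in {Hold, Store}} = {Grant, Busy, Load, Store, Send}
|Sat(EX ¬ready)| = |{Grant, Busy, Load, Store, Send}| = 5.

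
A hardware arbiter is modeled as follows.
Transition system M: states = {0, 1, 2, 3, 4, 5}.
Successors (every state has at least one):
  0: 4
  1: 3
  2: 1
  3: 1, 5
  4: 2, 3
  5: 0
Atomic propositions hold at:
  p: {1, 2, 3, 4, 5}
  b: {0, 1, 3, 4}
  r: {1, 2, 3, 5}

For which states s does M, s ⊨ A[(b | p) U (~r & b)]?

{0, 4, 5}

Sat(b | p) = {0, 1, 2, 3, 4, 5}
Sat(~r) = {0, 4}
Sat(~r & b) = {0, 4}
A[(b | p) U (~r & b)]: least fixpoint, start Z0 = Sat((~r & b)) = {0, 4}, add states in Sat(b | p) with every successor in Z. Z1 = {0, 4, 5}; fixed.
Sat(A[(b | p) U (~r & b)]) = {0, 4, 5}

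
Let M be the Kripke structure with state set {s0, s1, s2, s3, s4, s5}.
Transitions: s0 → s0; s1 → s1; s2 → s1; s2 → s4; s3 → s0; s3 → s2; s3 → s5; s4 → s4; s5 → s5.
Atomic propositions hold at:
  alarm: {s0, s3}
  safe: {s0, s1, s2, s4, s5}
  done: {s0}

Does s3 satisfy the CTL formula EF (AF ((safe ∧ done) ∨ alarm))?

Yes

Sat(safe ∧ done) = {s0}
Sat((safe ∧ done) ∨ alarm) = {s0, s3}
AF ((safe ∧ done) ∨ alarm): least fixpoint, start Z0 = {s0, s3}, add states with every successor in Z. Already a fixed point.
Sat(AF ((safe ∧ done) ∨ alarm)) = {s0, s3}
EF (AF ((safe ∧ done) ∨ alarm)): least fixpoint, start Z0 = {s0, s3}, add states with some successor in Z. Already a fixed point.
Sat(EF (AF ((safe ∧ done) ∨ alarm))) = {s0, s3}
s3 ∈ Sat(EF (AF ((safe ∧ done) ∨ alarm))) = {s0, s3}, so the formula holds at s3.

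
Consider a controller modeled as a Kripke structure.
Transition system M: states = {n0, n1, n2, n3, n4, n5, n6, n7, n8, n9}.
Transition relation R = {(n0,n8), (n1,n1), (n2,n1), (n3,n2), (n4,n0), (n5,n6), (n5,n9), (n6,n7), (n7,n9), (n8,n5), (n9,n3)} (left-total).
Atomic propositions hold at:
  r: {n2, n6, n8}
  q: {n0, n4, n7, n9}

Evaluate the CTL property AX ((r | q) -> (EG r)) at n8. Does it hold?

Yes

Sat(r | q) = {n0, n2, n4, n6, n7, n8, n9}
EG r: greatest fixpoint, start Z0 = {n2, n6, n8}, keep only states in Sat with some successor in Z. Z1 = ∅; fixed.
Sat(EG r) = ∅
Sat((r | q) -> (EG r)) = {n1, n3, n5}
Sat(AX ((r | q) -> (EG r))) = {s : every successor in {n1, n3, n5}} = {n1, n2, n8, n9}
n8 ∈ Sat(AX ((r | q) -> (EG r))) = {n1, n2, n8, n9}, so the formula holds at n8.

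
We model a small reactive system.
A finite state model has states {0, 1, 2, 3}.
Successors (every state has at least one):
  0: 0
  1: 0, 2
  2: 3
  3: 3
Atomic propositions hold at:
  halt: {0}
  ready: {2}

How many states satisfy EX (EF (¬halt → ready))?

Sat(¬halt) = {1, 2, 3}
Sat(¬halt → ready) = {0, 2}
EF (¬halt → ready): least fixpoint, start Z0 = {0, 2}, add states with some successor in Z. Z1 = {0, 1, 2}; fixed.
Sat(EF (¬halt → ready)) = {0, 1, 2}
Sat(EX (EF (¬halt → ready))) = {s : some successor in {0, 1, 2}} = {0, 1}
|Sat(EX (EF (¬halt → ready)))| = |{0, 1}| = 2.

2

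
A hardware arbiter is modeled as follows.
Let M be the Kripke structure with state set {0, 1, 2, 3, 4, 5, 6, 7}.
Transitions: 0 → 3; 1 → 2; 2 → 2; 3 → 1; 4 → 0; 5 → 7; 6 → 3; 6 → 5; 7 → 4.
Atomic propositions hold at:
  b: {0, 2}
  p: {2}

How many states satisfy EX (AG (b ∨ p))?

Sat(b ∨ p) = {0, 2}
AG (b ∨ p): greatest fixpoint, start Z0 = {0, 2}, keep only states in Sat with every successor in Z. Z1 = {2}; fixed.
Sat(AG (b ∨ p)) = {2}
Sat(EX (AG (b ∨ p))) = {s : some successor in {2}} = {1, 2}
|Sat(EX (AG (b ∨ p)))| = |{1, 2}| = 2.

2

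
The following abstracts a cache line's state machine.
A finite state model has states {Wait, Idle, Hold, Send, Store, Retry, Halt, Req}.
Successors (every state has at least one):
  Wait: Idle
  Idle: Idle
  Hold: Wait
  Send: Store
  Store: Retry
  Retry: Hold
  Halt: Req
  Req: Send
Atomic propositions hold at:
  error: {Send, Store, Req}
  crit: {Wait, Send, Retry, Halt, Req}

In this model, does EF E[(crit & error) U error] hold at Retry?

Sat(crit & error) = {Send, Req}
E[(crit & error) U error]: least fixpoint, start Z0 = Sat(error) = {Send, Store, Req}, add states in Sat(crit & error) with some successor in Z. Already a fixed point.
Sat(E[(crit & error) U error]) = {Send, Store, Req}
EF E[(crit & error) U error]: least fixpoint, start Z0 = {Send, Store, Req}, add states with some successor in Z. Z1 = {Send, Store, Halt, Req}; fixed.
Sat(EF E[(crit & error) U error]) = {Send, Store, Halt, Req}
Retry ∉ Sat(EF E[(crit & error) U error]) = {Send, Store, Halt, Req}, so the formula does not hold at Retry.

No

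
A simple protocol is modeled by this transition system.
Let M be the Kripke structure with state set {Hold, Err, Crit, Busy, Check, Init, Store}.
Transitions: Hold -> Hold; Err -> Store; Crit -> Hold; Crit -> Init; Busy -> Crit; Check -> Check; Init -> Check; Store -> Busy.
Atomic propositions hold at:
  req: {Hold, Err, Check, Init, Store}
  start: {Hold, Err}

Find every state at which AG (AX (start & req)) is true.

{Hold}

Sat(start & req) = {Hold, Err}
Sat(AX (start & req)) = {s : every successor in {Hold, Err}} = {Hold}
AG (AX (start & req)): greatest fixpoint, start Z0 = {Hold}, keep only states in Sat with every successor in Z. Already a fixed point.
Sat(AG (AX (start & req))) = {Hold}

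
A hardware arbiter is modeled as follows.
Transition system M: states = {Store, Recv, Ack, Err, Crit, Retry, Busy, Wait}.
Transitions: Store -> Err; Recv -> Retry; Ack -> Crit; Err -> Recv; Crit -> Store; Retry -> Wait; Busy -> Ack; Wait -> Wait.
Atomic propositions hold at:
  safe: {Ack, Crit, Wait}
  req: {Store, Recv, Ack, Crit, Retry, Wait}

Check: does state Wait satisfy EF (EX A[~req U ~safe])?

No

Sat(~req) = {Err, Busy}
Sat(~safe) = {Store, Recv, Err, Retry, Busy}
A[~req U ~safe]: least fixpoint, start Z0 = Sat(~safe) = {Store, Recv, Err, Retry, Busy}, add states in Sat(~req) with every successor in Z. Already a fixed point.
Sat(A[~req U ~safe]) = {Store, Recv, Err, Retry, Busy}
Sat(EX A[~req U ~safe]) = {s : some successor in {Store, Recv, Err, Retry, Busy}} = {Store, Recv, Err, Crit}
EF (EX A[~req U ~safe]): least fixpoint, start Z0 = {Store, Recv, Err, Crit}, add states with some successor in Z. Z1 = {Store, Recv, Ack, Err, Crit}; Z2 = {Store, Recv, Ack, Err, Crit, Busy}; fixed.
Sat(EF (EX A[~req U ~safe])) = {Store, Recv, Ack, Err, Crit, Busy}
Wait ∉ Sat(EF (EX A[~req U ~safe])) = {Store, Recv, Ack, Err, Crit, Busy}, so the formula does not hold at Wait.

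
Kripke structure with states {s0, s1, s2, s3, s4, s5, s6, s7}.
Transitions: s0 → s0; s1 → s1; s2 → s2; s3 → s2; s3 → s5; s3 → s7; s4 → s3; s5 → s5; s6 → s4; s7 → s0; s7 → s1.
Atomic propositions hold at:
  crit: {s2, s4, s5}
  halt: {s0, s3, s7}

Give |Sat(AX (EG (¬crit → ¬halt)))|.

3

Sat(¬crit) = {s0, s1, s3, s6, s7}
Sat(¬halt) = {s1, s2, s4, s5, s6}
Sat(¬crit → ¬halt) = {s1, s2, s4, s5, s6}
EG (¬crit → ¬halt): greatest fixpoint, start Z0 = {s1, s2, s4, s5, s6}, keep only states in Sat with some successor in Z. Z1 = {s1, s2, s5, s6}; Z2 = {s1, s2, s5}; fixed.
Sat(EG (¬crit → ¬halt)) = {s1, s2, s5}
Sat(AX (EG (¬crit → ¬halt))) = {s : every successor in {s1, s2, s5}} = {s1, s2, s5}
|Sat(AX (EG (¬crit → ¬halt)))| = |{s1, s2, s5}| = 3.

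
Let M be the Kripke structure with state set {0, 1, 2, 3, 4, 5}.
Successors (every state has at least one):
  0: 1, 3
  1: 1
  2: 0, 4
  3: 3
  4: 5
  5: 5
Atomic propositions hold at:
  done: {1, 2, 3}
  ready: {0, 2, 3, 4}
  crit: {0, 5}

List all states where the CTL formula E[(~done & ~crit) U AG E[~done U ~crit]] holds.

{0, 1, 3}

Sat(~done) = {0, 4, 5}
Sat(~crit) = {1, 2, 3, 4}
Sat(~done & ~crit) = {4}
E[~done U ~crit]: least fixpoint, start Z0 = Sat(~crit) = {1, 2, 3, 4}, add states in Sat(~done) with some successor in Z. Z1 = {0, 1, 2, 3, 4}; fixed.
Sat(E[~done U ~crit]) = {0, 1, 2, 3, 4}
AG E[~done U ~crit]: greatest fixpoint, start Z0 = {0, 1, 2, 3, 4}, keep only states in Sat with every successor in Z. Z1 = {0, 1, 2, 3}; Z2 = {0, 1, 3}; fixed.
Sat(AG E[~done U ~crit]) = {0, 1, 3}
E[(~done & ~crit) U AG E[~done U ~crit]]: least fixpoint, start Z0 = Sat(AG E[~done U ~crit]) = {0, 1, 3}, add states in Sat(~done & ~crit) with some successor in Z. Already a fixed point.
Sat(E[(~done & ~crit) U AG E[~done U ~crit]]) = {0, 1, 3}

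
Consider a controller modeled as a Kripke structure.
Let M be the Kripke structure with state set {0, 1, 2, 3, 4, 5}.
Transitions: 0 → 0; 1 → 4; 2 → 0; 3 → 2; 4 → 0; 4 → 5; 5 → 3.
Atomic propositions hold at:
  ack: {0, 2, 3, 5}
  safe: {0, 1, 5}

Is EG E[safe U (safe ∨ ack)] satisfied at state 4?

Sat(safe ∨ ack) = {0, 1, 2, 3, 5}
E[safe U (safe ∨ ack)]: least fixpoint, start Z0 = Sat((safe ∨ ack)) = {0, 1, 2, 3, 5}, add states in Sat(safe) with some successor in Z. Already a fixed point.
Sat(E[safe U (safe ∨ ack)]) = {0, 1, 2, 3, 5}
EG E[safe U (safe ∨ ack)]: greatest fixpoint, start Z0 = {0, 1, 2, 3, 5}, keep only states in Sat with some successor in Z. Z1 = {0, 2, 3, 5}; fixed.
Sat(EG E[safe U (safe ∨ ack)]) = {0, 2, 3, 5}
4 ∉ Sat(EG E[safe U (safe ∨ ack)]) = {0, 2, 3, 5}, so the formula does not hold at 4.

No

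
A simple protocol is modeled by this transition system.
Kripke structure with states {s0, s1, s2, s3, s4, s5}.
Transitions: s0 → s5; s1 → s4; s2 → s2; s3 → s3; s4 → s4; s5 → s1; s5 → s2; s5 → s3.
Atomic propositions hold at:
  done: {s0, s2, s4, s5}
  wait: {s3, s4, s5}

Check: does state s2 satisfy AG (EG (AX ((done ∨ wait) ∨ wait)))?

Yes

Sat(done ∨ wait) = {s0, s2, s3, s4, s5}
Sat((done ∨ wait) ∨ wait) = {s0, s2, s3, s4, s5}
Sat(AX ((done ∨ wait) ∨ wait)) = {s : every successor in {s0, s2, s3, s4, s5}} = {s0, s1, s2, s3, s4}
EG (AX ((done ∨ wait) ∨ wait)): greatest fixpoint, start Z0 = {s0, s1, s2, s3, s4}, keep only states in Sat with some successor in Z. Z1 = {s1, s2, s3, s4}; fixed.
Sat(EG (AX ((done ∨ wait) ∨ wait))) = {s1, s2, s3, s4}
AG (EG (AX ((done ∨ wait) ∨ wait))): greatest fixpoint, start Z0 = {s1, s2, s3, s4}, keep only states in Sat with every successor in Z. Already a fixed point.
Sat(AG (EG (AX ((done ∨ wait) ∨ wait)))) = {s1, s2, s3, s4}
s2 ∈ Sat(AG (EG (AX ((done ∨ wait) ∨ wait)))) = {s1, s2, s3, s4}, so the formula holds at s2.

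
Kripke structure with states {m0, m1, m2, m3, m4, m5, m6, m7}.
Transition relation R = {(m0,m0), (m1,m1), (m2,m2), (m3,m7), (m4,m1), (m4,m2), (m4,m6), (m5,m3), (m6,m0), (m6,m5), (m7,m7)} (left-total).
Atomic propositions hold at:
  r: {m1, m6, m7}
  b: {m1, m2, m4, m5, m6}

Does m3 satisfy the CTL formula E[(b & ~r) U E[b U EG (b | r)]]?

Sat(~r) = {m0, m2, m3, m4, m5}
Sat(b & ~r) = {m2, m4, m5}
Sat(b | r) = {m1, m2, m4, m5, m6, m7}
EG (b | r): greatest fixpoint, start Z0 = {m1, m2, m4, m5, m6, m7}, keep only states in Sat with some successor in Z. Z1 = {m1, m2, m4, m6, m7}; Z2 = {m1, m2, m4, m7}; fixed.
Sat(EG (b | r)) = {m1, m2, m4, m7}
E[b U EG (b | r)]: least fixpoint, start Z0 = Sat(EG (b | r)) = {m1, m2, m4, m7}, add states in Sat(b) with some successor in Z. Already a fixed point.
Sat(E[b U EG (b | r)]) = {m1, m2, m4, m7}
E[(b & ~r) U E[b U EG (b | r)]]: least fixpoint, start Z0 = Sat(E[b U EG (b | r)]) = {m1, m2, m4, m7}, add states in Sat(b & ~r) with some successor in Z. Already a fixed point.
Sat(E[(b & ~r) U E[b U EG (b | r)]]) = {m1, m2, m4, m7}
m3 ∉ Sat(E[(b & ~r) U E[b U EG (b | r)]]) = {m1, m2, m4, m7}, so the formula does not hold at m3.

No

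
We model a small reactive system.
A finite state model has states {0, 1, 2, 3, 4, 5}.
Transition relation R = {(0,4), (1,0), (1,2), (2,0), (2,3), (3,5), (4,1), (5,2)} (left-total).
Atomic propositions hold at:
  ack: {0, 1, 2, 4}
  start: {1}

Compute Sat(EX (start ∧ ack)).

{4}

Sat(start ∧ ack) = {1}
Sat(EX (start ∧ ack)) = {s : some successor in {1}} = {4}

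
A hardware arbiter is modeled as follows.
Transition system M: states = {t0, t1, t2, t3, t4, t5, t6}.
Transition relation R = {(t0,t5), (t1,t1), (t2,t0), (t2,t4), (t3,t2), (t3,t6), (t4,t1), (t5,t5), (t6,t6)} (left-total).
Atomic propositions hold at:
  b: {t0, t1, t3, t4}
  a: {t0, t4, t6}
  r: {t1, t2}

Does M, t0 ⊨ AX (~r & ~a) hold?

Yes

Sat(~r) = {t0, t3, t4, t5, t6}
Sat(~a) = {t1, t2, t3, t5}
Sat(~r & ~a) = {t3, t5}
Sat(AX (~r & ~a)) = {s : every successor in {t3, t5}} = {t0, t5}
t0 ∈ Sat(AX (~r & ~a)) = {t0, t5}, so the formula holds at t0.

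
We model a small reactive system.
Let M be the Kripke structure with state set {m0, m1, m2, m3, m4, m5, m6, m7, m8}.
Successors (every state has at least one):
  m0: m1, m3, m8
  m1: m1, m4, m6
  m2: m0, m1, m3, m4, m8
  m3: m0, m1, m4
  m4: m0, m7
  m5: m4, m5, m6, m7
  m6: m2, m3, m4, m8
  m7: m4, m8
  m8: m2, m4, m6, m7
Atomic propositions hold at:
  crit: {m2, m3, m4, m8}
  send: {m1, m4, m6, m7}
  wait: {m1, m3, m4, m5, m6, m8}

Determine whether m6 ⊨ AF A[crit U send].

A[crit U send]: least fixpoint, start Z0 = Sat(send) = {m1, m4, m6, m7}, add states in Sat(crit) with every successor in Z. Already a fixed point.
Sat(A[crit U send]) = {m1, m4, m6, m7}
AF A[crit U send]: least fixpoint, start Z0 = {m1, m4, m6, m7}, add states with every successor in Z. Already a fixed point.
Sat(AF A[crit U send]) = {m1, m4, m6, m7}
m6 ∈ Sat(AF A[crit U send]) = {m1, m4, m6, m7}, so the formula holds at m6.

Yes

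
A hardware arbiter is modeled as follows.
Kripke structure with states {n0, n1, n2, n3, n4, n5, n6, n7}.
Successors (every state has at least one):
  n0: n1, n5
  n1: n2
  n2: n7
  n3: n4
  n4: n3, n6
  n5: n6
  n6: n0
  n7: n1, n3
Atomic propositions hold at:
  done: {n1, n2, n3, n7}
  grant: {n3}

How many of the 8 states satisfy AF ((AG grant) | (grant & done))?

AG grant: greatest fixpoint, start Z0 = {n3}, keep only states in Sat with every successor in Z. Z1 = ∅; fixed.
Sat(AG grant) = ∅
Sat(grant & done) = {n3}
Sat((AG grant) | (grant & done)) = {n3}
AF ((AG grant) | (grant & done)): least fixpoint, start Z0 = {n3}, add states with every successor in Z. Already a fixed point.
Sat(AF ((AG grant) | (grant & done))) = {n3}
|Sat(AF ((AG grant) | (grant & done)))| = |{n3}| = 1.

1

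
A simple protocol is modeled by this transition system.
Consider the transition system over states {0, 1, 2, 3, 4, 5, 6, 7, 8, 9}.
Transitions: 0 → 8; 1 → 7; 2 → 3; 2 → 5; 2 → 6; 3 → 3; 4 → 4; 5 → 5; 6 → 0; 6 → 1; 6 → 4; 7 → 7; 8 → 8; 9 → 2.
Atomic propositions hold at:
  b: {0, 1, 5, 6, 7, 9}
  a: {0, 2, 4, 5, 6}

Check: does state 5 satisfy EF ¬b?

Sat(¬b) = {2, 3, 4, 8}
EF ¬b: least fixpoint, start Z0 = {2, 3, 4, 8}, add states with some successor in Z. Z1 = {0, 2, 3, 4, 6, 8, 9}; fixed.
Sat(EF ¬b) = {0, 2, 3, 4, 6, 8, 9}
5 ∉ Sat(EF ¬b) = {0, 2, 3, 4, 6, 8, 9}, so the formula does not hold at 5.

No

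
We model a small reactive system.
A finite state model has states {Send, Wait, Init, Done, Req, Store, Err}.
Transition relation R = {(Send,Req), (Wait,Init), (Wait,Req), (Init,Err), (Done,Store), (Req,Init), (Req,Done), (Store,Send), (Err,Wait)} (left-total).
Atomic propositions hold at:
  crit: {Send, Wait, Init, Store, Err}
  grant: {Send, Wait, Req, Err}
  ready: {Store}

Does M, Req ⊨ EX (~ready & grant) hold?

Sat(~ready) = {Send, Wait, Init, Done, Req, Err}
Sat(~ready & grant) = {Send, Wait, Req, Err}
Sat(EX (~ready & grant)) = {s : some successor in {Send, Wait, Req, Err}} = {Send, Wait, Init, Store, Err}
Req ∉ Sat(EX (~ready & grant)) = {Send, Wait, Init, Store, Err}, so the formula does not hold at Req.

No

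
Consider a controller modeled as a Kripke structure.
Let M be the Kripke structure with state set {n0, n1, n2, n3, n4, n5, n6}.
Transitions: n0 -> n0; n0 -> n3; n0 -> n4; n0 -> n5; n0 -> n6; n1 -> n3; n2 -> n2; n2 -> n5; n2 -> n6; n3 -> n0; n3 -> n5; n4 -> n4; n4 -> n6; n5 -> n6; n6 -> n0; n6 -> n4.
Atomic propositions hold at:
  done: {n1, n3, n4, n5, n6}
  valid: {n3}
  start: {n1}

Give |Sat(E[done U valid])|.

2

E[done U valid]: least fixpoint, start Z0 = Sat(valid) = {n3}, add states in Sat(done) with some successor in Z. Z1 = {n1, n3}; fixed.
Sat(E[done U valid]) = {n1, n3}
|Sat(E[done U valid])| = |{n1, n3}| = 2.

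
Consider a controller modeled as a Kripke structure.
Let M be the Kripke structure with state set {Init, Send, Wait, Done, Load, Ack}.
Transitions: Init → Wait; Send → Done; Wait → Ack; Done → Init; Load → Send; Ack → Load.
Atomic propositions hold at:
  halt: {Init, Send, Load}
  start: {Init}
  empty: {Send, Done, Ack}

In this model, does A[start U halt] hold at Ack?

No

A[start U halt]: least fixpoint, start Z0 = Sat(halt) = {Init, Send, Load}, add states in Sat(start) with every successor in Z. Already a fixed point.
Sat(A[start U halt]) = {Init, Send, Load}
Ack ∉ Sat(A[start U halt]) = {Init, Send, Load}, so the formula does not hold at Ack.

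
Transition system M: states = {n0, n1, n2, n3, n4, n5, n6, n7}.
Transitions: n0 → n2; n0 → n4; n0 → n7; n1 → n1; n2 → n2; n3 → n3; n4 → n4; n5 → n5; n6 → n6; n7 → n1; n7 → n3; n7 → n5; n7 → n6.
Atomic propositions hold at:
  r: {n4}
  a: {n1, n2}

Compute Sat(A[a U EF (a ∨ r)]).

{n0, n1, n2, n4, n7}

Sat(a ∨ r) = {n1, n2, n4}
EF (a ∨ r): least fixpoint, start Z0 = {n1, n2, n4}, add states with some successor in Z. Z1 = {n0, n1, n2, n4, n7}; fixed.
Sat(EF (a ∨ r)) = {n0, n1, n2, n4, n7}
A[a U EF (a ∨ r)]: least fixpoint, start Z0 = Sat(EF (a ∨ r)) = {n0, n1, n2, n4, n7}, add states in Sat(a) with every successor in Z. Already a fixed point.
Sat(A[a U EF (a ∨ r)]) = {n0, n1, n2, n4, n7}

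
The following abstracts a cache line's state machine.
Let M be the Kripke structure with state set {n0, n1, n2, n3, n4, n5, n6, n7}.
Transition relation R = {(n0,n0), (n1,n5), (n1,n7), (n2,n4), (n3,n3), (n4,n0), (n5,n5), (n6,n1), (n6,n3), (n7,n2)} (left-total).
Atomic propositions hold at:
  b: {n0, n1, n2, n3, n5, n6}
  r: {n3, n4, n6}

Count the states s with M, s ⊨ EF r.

6

EF r: least fixpoint, start Z0 = {n3, n4, n6}, add states with some successor in Z. Z1 = {n2, n3, n4, n6}; Z2 = {n2, n3, n4, n6, n7}; Z3 = {n1, n2, n3, n4, n6, n7}; fixed.
Sat(EF r) = {n1, n2, n3, n4, n6, n7}
|Sat(EF r)| = |{n1, n2, n3, n4, n6, n7}| = 6.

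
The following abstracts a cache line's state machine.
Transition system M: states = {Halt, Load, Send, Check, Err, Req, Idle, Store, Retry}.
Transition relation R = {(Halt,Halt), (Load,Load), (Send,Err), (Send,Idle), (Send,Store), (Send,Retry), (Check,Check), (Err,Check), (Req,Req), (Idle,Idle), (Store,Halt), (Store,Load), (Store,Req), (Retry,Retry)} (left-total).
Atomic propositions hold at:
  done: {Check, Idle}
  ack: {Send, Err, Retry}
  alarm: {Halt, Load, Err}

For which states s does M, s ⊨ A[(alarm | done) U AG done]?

{Check, Err, Idle}

Sat(alarm | done) = {Halt, Load, Check, Err, Idle}
AG done: greatest fixpoint, start Z0 = {Check, Idle}, keep only states in Sat with every successor in Z. Already a fixed point.
Sat(AG done) = {Check, Idle}
A[(alarm | done) U AG done]: least fixpoint, start Z0 = Sat(AG done) = {Check, Idle}, add states in Sat(alarm | done) with every successor in Z. Z1 = {Check, Err, Idle}; fixed.
Sat(A[(alarm | done) U AG done]) = {Check, Err, Idle}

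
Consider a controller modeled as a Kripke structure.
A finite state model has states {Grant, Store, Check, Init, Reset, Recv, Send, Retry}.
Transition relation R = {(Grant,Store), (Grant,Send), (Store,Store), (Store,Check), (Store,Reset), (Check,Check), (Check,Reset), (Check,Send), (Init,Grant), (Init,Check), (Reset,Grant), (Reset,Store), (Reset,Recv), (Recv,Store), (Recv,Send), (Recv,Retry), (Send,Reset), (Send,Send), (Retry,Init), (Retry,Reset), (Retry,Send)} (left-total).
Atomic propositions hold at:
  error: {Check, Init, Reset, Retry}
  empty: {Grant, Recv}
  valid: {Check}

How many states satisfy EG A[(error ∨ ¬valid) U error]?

Sat(¬valid) = {Grant, Store, Init, Reset, Recv, Send, Retry}
Sat(error ∨ ¬valid) = {Grant, Store, Check, Init, Reset, Recv, Send, Retry}
A[(error ∨ ¬valid) U error]: least fixpoint, start Z0 = Sat(error) = {Check, Init, Reset, Retry}, add states in Sat(error ∨ ¬valid) with every successor in Z. Already a fixed point.
Sat(A[(error ∨ ¬valid) U error]) = {Check, Init, Reset, Retry}
EG A[(error ∨ ¬valid) U error]: greatest fixpoint, start Z0 = {Check, Init, Reset, Retry}, keep only states in Sat with some successor in Z. Z1 = {Check, Init, Retry}; fixed.
Sat(EG A[(error ∨ ¬valid) U error]) = {Check, Init, Retry}
|Sat(EG A[(error ∨ ¬valid) U error])| = |{Check, Init, Retry}| = 3.

3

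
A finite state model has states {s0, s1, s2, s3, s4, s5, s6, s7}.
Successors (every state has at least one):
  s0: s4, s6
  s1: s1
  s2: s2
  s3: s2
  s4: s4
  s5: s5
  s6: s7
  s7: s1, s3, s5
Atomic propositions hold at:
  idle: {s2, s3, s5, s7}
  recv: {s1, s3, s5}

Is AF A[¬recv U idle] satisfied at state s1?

No

Sat(¬recv) = {s0, s2, s4, s6, s7}
A[¬recv U idle]: least fixpoint, start Z0 = Sat(idle) = {s2, s3, s5, s7}, add states in Sat(¬recv) with every successor in Z. Z1 = {s2, s3, s5, s6, s7}; fixed.
Sat(A[¬recv U idle]) = {s2, s3, s5, s6, s7}
AF A[¬recv U idle]: least fixpoint, start Z0 = {s2, s3, s5, s6, s7}, add states with every successor in Z. Already a fixed point.
Sat(AF A[¬recv U idle]) = {s2, s3, s5, s6, s7}
s1 ∉ Sat(AF A[¬recv U idle]) = {s2, s3, s5, s6, s7}, so the formula does not hold at s1.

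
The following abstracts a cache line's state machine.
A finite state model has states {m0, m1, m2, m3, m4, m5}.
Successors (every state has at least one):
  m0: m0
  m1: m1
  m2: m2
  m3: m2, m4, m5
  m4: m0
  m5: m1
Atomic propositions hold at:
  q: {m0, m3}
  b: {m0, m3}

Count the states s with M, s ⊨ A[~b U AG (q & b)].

Sat(~b) = {m1, m2, m4, m5}
Sat(q & b) = {m0, m3}
AG (q & b): greatest fixpoint, start Z0 = {m0, m3}, keep only states in Sat with every successor in Z. Z1 = {m0}; fixed.
Sat(AG (q & b)) = {m0}
A[~b U AG (q & b)]: least fixpoint, start Z0 = Sat(AG (q & b)) = {m0}, add states in Sat(~b) with every successor in Z. Z1 = {m0, m4}; fixed.
Sat(A[~b U AG (q & b)]) = {m0, m4}
|Sat(A[~b U AG (q & b)])| = |{m0, m4}| = 2.

2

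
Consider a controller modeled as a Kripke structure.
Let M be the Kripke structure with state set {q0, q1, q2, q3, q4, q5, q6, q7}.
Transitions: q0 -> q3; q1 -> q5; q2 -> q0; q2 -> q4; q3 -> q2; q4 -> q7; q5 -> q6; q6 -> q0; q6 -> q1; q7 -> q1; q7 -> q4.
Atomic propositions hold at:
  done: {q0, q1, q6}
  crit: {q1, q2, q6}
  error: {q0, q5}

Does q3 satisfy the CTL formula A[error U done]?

A[error U done]: least fixpoint, start Z0 = Sat(done) = {q0, q1, q6}, add states in Sat(error) with every successor in Z. Z1 = {q0, q1, q5, q6}; fixed.
Sat(A[error U done]) = {q0, q1, q5, q6}
q3 ∉ Sat(A[error U done]) = {q0, q1, q5, q6}, so the formula does not hold at q3.

No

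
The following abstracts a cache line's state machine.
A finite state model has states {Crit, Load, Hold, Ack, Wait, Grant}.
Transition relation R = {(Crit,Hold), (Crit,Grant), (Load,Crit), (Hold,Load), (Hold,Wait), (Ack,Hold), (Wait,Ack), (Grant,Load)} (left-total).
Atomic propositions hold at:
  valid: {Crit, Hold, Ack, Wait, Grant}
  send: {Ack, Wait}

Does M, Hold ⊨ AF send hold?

AF send: least fixpoint, start Z0 = {Ack, Wait}, add states with every successor in Z. Already a fixed point.
Sat(AF send) = {Ack, Wait}
Hold ∉ Sat(AF send) = {Ack, Wait}, so the formula does not hold at Hold.

No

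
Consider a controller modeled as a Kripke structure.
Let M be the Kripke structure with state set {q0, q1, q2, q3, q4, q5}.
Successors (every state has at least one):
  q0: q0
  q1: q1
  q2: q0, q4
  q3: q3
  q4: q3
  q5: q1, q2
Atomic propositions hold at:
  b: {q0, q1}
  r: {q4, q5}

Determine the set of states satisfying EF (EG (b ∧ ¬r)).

Sat(¬r) = {q0, q1, q2, q3}
Sat(b ∧ ¬r) = {q0, q1}
EG (b ∧ ¬r): greatest fixpoint, start Z0 = {q0, q1}, keep only states in Sat with some successor in Z. Already a fixed point.
Sat(EG (b ∧ ¬r)) = {q0, q1}
EF (EG (b ∧ ¬r)): least fixpoint, start Z0 = {q0, q1}, add states with some successor in Z. Z1 = {q0, q1, q2, q5}; fixed.
Sat(EF (EG (b ∧ ¬r))) = {q0, q1, q2, q5}

{q0, q1, q2, q5}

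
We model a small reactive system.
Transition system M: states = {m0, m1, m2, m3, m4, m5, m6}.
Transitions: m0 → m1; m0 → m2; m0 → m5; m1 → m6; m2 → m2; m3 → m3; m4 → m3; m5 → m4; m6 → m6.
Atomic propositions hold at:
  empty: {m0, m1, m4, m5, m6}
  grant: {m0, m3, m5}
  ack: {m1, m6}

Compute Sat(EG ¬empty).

{m2, m3}

Sat(¬empty) = {m2, m3}
EG ¬empty: greatest fixpoint, start Z0 = {m2, m3}, keep only states in Sat with some successor in Z. Already a fixed point.
Sat(EG ¬empty) = {m2, m3}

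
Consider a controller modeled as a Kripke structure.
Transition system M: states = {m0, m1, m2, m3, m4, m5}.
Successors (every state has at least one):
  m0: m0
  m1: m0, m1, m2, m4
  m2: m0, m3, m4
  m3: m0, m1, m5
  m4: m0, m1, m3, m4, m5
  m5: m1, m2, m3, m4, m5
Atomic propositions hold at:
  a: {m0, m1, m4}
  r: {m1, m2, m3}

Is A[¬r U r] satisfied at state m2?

Sat(¬r) = {m0, m4, m5}
A[¬r U r]: least fixpoint, start Z0 = Sat(r) = {m1, m2, m3}, add states in Sat(¬r) with every successor in Z. Already a fixed point.
Sat(A[¬r U r]) = {m1, m2, m3}
m2 ∈ Sat(A[¬r U r]) = {m1, m2, m3}, so the formula holds at m2.

Yes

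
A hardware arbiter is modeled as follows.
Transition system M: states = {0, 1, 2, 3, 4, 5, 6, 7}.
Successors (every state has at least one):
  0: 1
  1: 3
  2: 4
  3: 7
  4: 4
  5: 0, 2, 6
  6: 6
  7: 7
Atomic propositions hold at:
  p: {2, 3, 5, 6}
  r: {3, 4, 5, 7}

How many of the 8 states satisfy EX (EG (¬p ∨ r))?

Sat(¬p) = {0, 1, 4, 7}
Sat(¬p ∨ r) = {0, 1, 3, 4, 5, 7}
EG (¬p ∨ r): greatest fixpoint, start Z0 = {0, 1, 3, 4, 5, 7}, keep only states in Sat with some successor in Z. Already a fixed point.
Sat(EG (¬p ∨ r)) = {0, 1, 3, 4, 5, 7}
Sat(EX (EG (¬p ∨ r))) = {s : some successor in {0, 1, 3, 4, 5, 7}} = {0, 1, 2, 3, 4, 5, 7}
|Sat(EX (EG (¬p ∨ r)))| = |{0, 1, 2, 3, 4, 5, 7}| = 7.

7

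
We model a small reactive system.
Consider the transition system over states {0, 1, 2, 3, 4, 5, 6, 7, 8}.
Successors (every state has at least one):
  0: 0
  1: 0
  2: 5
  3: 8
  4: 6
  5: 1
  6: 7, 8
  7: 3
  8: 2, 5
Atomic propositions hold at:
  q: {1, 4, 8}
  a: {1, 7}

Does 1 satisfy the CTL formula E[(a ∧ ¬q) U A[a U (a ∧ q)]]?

Yes

Sat(¬q) = {0, 2, 3, 5, 6, 7}
Sat(a ∧ ¬q) = {7}
Sat(a ∧ q) = {1}
A[a U (a ∧ q)]: least fixpoint, start Z0 = Sat((a ∧ q)) = {1}, add states in Sat(a) with every successor in Z. Already a fixed point.
Sat(A[a U (a ∧ q)]) = {1}
E[(a ∧ ¬q) U A[a U (a ∧ q)]]: least fixpoint, start Z0 = Sat(A[a U (a ∧ q)]) = {1}, add states in Sat(a ∧ ¬q) with some successor in Z. Already a fixed point.
Sat(E[(a ∧ ¬q) U A[a U (a ∧ q)]]) = {1}
1 ∈ Sat(E[(a ∧ ¬q) U A[a U (a ∧ q)]]) = {1}, so the formula holds at 1.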